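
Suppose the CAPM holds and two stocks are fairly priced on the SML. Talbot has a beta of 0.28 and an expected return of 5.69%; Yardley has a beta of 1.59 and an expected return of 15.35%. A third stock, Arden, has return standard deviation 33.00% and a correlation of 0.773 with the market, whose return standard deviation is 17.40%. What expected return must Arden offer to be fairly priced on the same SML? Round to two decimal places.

14.44%

MRP = (15.35% − 5.69%) / (1.59 − 0.28) = 7.3740%
R_f = 5.69% − 0.28 × 7.3740% = 3.6253%
β_Arden = ρ·σ_i/σ_m = 0.773 × 33.00 / 17.40 = 1.4660
E(R_Arden) = R_f + β × MRP = 3.6253% + 1.4660 × 7.3740% = 14.44%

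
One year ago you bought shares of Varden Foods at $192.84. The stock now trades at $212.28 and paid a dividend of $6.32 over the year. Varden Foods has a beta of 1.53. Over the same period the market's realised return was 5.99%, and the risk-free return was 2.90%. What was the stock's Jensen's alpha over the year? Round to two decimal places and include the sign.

+5.73%

Realised HPR = (P1 + D1 − P0) / P0 = (212.28 + 6.32 − 192.84) / 192.84 = 25.76 / 192.84 = 13.3582%
MRP = 5.99% − 2.90% = 3.09%
CAPM required = R_f + β·MRP = 2.90% + 1.53 × 3.09% = 7.6277%
α = realised − required = 13.3582% − 7.6277% = +5.73%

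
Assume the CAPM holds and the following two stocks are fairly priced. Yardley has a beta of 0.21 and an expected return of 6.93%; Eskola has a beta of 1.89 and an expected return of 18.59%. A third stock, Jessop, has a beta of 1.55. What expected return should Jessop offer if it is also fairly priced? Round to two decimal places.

16.23%

MRP (SML slope) = (18.59% − 6.93%) / (1.89 − 0.21) = 11.66% / 1.68 = 6.9405%
R_f (intercept) = 6.93% − 0.21 × 6.9405% = 5.4725%
E(R_Jessop) = R_f + β × MRP = 5.4725% + 1.55 × 6.9405% = 16.23%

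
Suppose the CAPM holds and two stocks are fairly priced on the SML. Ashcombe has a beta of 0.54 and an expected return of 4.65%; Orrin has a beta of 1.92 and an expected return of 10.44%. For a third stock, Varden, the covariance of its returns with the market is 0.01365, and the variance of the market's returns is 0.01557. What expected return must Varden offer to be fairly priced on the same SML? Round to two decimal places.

MRP = (10.44% − 4.65%) / (1.92 − 0.54) = 4.1957%
R_f = 4.65% − 0.54 × 4.1957% = 2.3843%
β_Varden = Cov / Var(R_m) = 0.01365 / 0.01557 = 0.8767
E(R_Varden) = R_f + β × MRP = 2.3843% + 0.8767 × 4.1957% = 6.06%

6.06%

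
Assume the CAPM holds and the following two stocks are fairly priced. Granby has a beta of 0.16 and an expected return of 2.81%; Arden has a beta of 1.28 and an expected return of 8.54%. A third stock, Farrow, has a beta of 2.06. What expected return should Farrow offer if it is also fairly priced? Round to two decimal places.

12.53%

MRP (SML slope) = (8.54% − 2.81%) / (1.28 − 0.16) = 5.73% / 1.12 = 5.1161%
R_f (intercept) = 2.81% − 0.16 × 5.1161% = 1.9914%
E(R_Farrow) = R_f + β × MRP = 1.9914% + 2.06 × 5.1161% = 12.53%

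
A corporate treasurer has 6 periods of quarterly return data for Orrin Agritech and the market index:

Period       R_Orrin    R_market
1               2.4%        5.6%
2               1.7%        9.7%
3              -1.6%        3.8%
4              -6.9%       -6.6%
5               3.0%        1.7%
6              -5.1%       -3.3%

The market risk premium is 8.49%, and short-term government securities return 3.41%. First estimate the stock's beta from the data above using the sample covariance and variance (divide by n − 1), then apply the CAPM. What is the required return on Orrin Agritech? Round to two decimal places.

Mean R_i = (2.4 + 1.7 − 1.6 − 6.9 + 3.0 − 5.1) / 6 = -1.0833%
Mean R_m = (5.6 + 9.7 + 3.8 − 6.6 + 1.7 − 3.3) / 6 = 1.8167%
Σ(R_i − R̄_i)(R_m − R̄_m) = 103.1283  ⇒  Cov = 103.1283 / 5 = 20.6257
Σ(R_m − R̄_m)² = 177.4283  ⇒  Var(R_m) = 177.4283 / 5 = 35.4857
β = Cov / Var(R_m) = 20.6257 / 35.4857 = 0.5812
E(R) = R_f + β × MRP = 3.41% + 0.5812 × 8.49% = 8.34%

8.34%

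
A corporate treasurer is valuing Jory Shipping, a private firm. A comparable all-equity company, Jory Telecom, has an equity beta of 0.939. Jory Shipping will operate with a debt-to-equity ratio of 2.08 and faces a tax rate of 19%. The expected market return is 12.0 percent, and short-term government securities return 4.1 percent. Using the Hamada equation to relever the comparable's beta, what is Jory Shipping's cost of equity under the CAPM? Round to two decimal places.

β_L = β_U × [1 + (1 − t)(D/E)] = 0.939 × [1 + (1 − 0.19) × 2.08]
    = 0.939 × [1 + 0.81 × 2.08] = 0.939 × 2.6848 = 2.5210
MRP = 12.0% − 4.1% = 7.90%
E(R) = R_f + β_L × MRP = 4.1% + 2.5210 × 7.9% = 24.02%

24.02%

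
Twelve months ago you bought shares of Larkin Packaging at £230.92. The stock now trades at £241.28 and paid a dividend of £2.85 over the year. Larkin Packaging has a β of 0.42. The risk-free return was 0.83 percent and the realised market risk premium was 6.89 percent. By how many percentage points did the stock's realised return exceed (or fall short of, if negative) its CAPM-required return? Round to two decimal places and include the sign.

Realised HPR = (P1 + D1 − P0) / P0 = (241.28 + 2.85 − 230.92) / 230.92 = 13.21 / 230.92 = 5.7206%
CAPM required = R_f + β·MRP = 0.83% + 0.42 × 6.89% = 3.7238%
α = realised − required = 5.7206% − 3.7238% = +2.00%

+2.00%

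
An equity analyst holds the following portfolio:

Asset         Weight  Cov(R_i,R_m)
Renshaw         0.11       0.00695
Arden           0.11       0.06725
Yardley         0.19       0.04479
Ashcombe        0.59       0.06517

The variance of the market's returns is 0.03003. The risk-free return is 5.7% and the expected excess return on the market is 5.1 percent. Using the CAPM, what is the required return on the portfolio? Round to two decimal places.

15.06%

β_Renshaw = 0.00695 / 0.03003 = 0.2314
β_Arden = 0.06725 / 0.03003 = 2.2394
β_Yardley = 0.04479 / 0.03003 = 1.4915
β_Ashcombe = 0.06517 / 0.03003 = 2.1702
β_P = Σ w_i β_i = 0.11×0.2314 + 0.11×2.2394 + 0.19×1.4915 + 0.59×2.1702 = 1.8356
E(R_P) = R_f + β_P × MRP = 5.7% + 1.8356 × 5.1% = 15.06%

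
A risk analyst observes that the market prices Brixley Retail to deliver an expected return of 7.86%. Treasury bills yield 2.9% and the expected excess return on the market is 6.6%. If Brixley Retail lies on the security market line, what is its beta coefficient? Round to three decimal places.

β = (E(R) − R_f) / MRP = (7.86% − 2.9%) / 6.6% = 4.96% / 6.6% = 0.752

0.752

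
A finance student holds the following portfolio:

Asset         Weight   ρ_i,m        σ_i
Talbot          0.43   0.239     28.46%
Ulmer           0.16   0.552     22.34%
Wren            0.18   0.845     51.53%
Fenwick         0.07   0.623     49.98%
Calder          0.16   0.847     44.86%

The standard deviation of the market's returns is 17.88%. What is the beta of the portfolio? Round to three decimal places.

1.174

β_Talbot = 0.239 × 28.46% / 17.88% = 0.3804
β_Ulmer = 0.552 × 22.34% / 17.88% = 0.6897
β_Wren = 0.845 × 51.53% / 17.88% = 2.4353
β_Fenwick = 0.623 × 49.98% / 17.88% = 1.7415
β_Calder = 0.847 × 44.86% / 17.88% = 2.1251
β_P = Σ w_i β_i = 0.43×0.3804 + 0.16×0.6897 + 0.18×2.4353 + 0.07×1.7415 + 0.16×2.1251 = 1.1742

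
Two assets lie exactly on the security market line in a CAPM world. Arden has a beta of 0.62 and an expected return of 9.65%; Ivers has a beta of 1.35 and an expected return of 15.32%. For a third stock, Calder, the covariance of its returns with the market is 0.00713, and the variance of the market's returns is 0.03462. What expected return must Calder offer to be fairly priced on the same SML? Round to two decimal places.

6.43%

MRP = (15.32% − 9.65%) / (1.35 − 0.62) = 7.7671%
R_f = 9.65% − 0.62 × 7.7671% = 4.8344%
β_Calder = Cov / Var(R_m) = 0.00713 / 0.03462 = 0.2060
E(R_Calder) = R_f + β × MRP = 4.8344% + 0.2060 × 7.7671% = 6.43%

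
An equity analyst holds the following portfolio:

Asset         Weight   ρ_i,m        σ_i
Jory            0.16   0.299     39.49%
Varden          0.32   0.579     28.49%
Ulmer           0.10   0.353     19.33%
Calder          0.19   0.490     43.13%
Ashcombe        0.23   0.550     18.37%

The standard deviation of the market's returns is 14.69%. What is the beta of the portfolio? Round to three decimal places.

β_Jory = 0.299 × 39.49% / 14.69% = 0.8038
β_Varden = 0.579 × 28.49% / 14.69% = 1.1229
β_Ulmer = 0.353 × 19.33% / 14.69% = 0.4645
β_Calder = 0.490 × 43.13% / 14.69% = 1.4386
β_Ashcombe = 0.550 × 18.37% / 14.69% = 0.6878
β_P = Σ w_i β_i = 0.16×0.8038 + 0.32×1.1229 + 0.10×0.4645 + 0.19×1.4386 + 0.23×0.6878 = 0.9659

0.966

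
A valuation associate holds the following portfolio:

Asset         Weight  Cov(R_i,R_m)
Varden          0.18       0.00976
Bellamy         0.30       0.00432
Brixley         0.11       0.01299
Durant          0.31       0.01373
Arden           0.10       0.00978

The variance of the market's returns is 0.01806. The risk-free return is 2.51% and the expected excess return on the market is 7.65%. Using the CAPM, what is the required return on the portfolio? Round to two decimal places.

6.63%

β_Varden = 0.00976 / 0.01806 = 0.5404
β_Bellamy = 0.00432 / 0.01806 = 0.2392
β_Brixley = 0.01299 / 0.01806 = 0.7193
β_Durant = 0.01373 / 0.01806 = 0.7602
β_Arden = 0.00978 / 0.01806 = 0.5415
β_P = Σ w_i β_i = 0.18×0.5404 + 0.30×0.2392 + 0.11×0.7193 + 0.31×0.7602 + 0.10×0.5415 = 0.5380
E(R_P) = R_f + β_P × MRP = 2.51% + 0.5380 × 7.65% = 6.63%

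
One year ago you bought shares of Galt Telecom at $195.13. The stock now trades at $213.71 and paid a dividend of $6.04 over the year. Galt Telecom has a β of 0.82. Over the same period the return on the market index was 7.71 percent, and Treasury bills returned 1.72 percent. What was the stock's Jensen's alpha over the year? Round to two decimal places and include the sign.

Realised HPR = (P1 + D1 − P0) / P0 = (213.71 + 6.04 − 195.13) / 195.13 = 24.62 / 195.13 = 12.6172%
MRP = 7.71% − 1.72% = 5.99%
CAPM required = R_f + β·MRP = 1.72% + 0.82 × 5.99% = 6.6318%
α = realised − required = 12.6172% − 6.6318% = +5.99%

+5.99%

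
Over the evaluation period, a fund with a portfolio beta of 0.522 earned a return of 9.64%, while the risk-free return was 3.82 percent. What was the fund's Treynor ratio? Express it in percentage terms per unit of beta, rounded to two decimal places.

11.15%

Treynor = (R_P − R_f) / β_P = (9.64% − 3.82%) / 0.5220 = 5.82% / 0.5220 = 11.15%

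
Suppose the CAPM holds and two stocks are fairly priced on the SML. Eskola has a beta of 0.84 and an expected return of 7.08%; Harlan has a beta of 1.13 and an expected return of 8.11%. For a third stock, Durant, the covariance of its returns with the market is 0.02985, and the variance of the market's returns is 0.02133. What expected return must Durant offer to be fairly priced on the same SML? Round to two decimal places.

9.07%

MRP = (8.11% − 7.08%) / (1.13 − 0.84) = 3.5517%
R_f = 7.08% − 0.84 × 3.5517% = 4.0966%
β_Durant = Cov / Var(R_m) = 0.02985 / 0.02133 = 1.3994
E(R_Durant) = R_f + β × MRP = 4.0966% + 1.3994 × 3.5517% = 9.07%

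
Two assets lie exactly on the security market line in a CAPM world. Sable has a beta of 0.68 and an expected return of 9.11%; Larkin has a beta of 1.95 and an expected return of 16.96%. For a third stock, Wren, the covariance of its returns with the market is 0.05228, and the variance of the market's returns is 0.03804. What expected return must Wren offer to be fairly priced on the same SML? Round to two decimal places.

13.40%

MRP = (16.96% − 9.11%) / (1.95 − 0.68) = 6.1811%
R_f = 9.11% − 0.68 × 6.1811% = 4.9069%
β_Wren = Cov / Var(R_m) = 0.05228 / 0.03804 = 1.3743
E(R_Wren) = R_f + β × MRP = 4.9069% + 1.3743 × 6.1811% = 13.40%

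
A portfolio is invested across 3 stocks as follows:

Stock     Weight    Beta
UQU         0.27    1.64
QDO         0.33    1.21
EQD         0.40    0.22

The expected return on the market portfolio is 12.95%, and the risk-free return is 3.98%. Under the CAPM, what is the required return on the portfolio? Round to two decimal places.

β_P = Σ w_i β_i = 0.27×1.64 + 0.33×1.21 + 0.40×0.22 = 0.9301
MRP = 12.95% − 3.98% = 8.97%
E(R_P) = R_f + β_P × MRP = 3.98% + 0.9301 × 8.97% = 12.32%

12.32%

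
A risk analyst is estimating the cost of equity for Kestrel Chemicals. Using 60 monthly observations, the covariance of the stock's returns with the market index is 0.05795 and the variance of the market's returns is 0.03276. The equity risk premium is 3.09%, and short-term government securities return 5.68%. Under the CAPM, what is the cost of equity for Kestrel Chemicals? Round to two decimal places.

11.15%

β = Cov(R_i, R_m) / Var(R_m) = 0.05795 / 0.03276 = 1.7689
E(R) = R_f + β × MRP = 5.68% + 1.7689 × 3.09% = 11.15%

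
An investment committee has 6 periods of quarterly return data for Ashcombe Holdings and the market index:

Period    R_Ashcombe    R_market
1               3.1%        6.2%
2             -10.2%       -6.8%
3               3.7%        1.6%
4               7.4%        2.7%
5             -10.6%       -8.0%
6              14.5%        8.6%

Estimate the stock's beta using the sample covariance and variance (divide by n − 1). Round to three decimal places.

1.388

Mean R_i = (3.1 − 10.2 + 3.7 + 7.4 − 10.6 + 14.5) / 6 = 1.3167%
Mean R_m = (6.2 − 6.8 + 1.6 + 2.7 − 8.0 + 8.6) / 6 = 0.7167%
Σ(R_i − R̄_i)(R_m − R̄_m) = 318.3183  ⇒  Cov = 318.3183 / 5 = 63.6637
Σ(R_m − R̄_m)² = 229.4083  ⇒  Var(R_m) = 229.4083 / 5 = 45.8817
β = Cov / Var(R_m) = 63.6637 / 45.8817 = 1.3876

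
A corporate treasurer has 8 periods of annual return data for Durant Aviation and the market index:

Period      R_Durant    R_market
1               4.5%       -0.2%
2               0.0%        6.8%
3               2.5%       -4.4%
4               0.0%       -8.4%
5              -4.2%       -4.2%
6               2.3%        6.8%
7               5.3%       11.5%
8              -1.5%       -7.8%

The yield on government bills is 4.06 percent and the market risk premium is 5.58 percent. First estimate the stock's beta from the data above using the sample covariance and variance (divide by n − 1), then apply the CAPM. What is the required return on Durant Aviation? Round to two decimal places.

Mean R_i = (4.5 + 0.0 + 2.5 + 0.0 − 4.2 + 2.3 + 5.3 − 1.5) / 8 = 1.1125%
Mean R_m = (-0.2 + 6.8 − 4.4 − 8.4 − 4.2 + 6.8 + 11.5 − 7.8) / 8 = 0.0125%
Σ(R_i − R̄_i)(R_m − R̄_m) = 93.9188  ⇒  Cov = 93.9188 / 7 = 13.4170
Σ(R_m − R̄_m)² = 393.1688  ⇒  Var(R_m) = 393.1688 / 7 = 56.1670
β = Cov / Var(R_m) = 13.4170 / 56.1670 = 0.2389
E(R) = R_f + β × MRP = 4.06% + 0.2389 × 5.58% = 5.39%

5.39%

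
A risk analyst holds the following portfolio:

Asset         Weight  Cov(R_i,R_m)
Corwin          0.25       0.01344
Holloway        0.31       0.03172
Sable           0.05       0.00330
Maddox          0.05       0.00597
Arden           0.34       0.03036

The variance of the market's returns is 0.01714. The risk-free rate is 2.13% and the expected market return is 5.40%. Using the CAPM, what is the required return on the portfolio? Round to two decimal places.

β_Corwin = 0.01344 / 0.01714 = 0.7841
β_Holloway = 0.03172 / 0.01714 = 1.8506
β_Sable = 0.00330 / 0.01714 = 0.1925
β_Maddox = 0.00597 / 0.01714 = 0.3483
β_Arden = 0.03036 / 0.01714 = 1.7713
β_P = Σ w_i β_i = 0.25×0.7841 + 0.31×1.8506 + 0.05×0.1925 + 0.05×0.3483 + 0.34×1.7713 = 1.3990
MRP = 5.40% − 2.13% = 3.27%
E(R_P) = R_f + β_P × MRP = 2.13% + 1.3990 × 3.27% = 6.70%

6.70%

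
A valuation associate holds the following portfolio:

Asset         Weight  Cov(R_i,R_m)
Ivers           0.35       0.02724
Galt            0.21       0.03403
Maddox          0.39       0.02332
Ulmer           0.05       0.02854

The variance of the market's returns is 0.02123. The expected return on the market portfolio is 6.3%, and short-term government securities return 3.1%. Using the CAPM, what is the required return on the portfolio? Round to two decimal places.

7.20%

β_Ivers = 0.02724 / 0.02123 = 1.2831
β_Galt = 0.03403 / 0.02123 = 1.6029
β_Maddox = 0.02332 / 0.02123 = 1.0984
β_Ulmer = 0.02854 / 0.02123 = 1.3443
β_P = Σ w_i β_i = 0.35×1.2831 + 0.21×1.6029 + 0.39×1.0984 + 0.05×1.3443 = 1.2813
MRP = 6.3% − 3.1% = 3.20%
E(R_P) = R_f + β_P × MRP = 3.1% + 1.2813 × 3.2% = 7.20%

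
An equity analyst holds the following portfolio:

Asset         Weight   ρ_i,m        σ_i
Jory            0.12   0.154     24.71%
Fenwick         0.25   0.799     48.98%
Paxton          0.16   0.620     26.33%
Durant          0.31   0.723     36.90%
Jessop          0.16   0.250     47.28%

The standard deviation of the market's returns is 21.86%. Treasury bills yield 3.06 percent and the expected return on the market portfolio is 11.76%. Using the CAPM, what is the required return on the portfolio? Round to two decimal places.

12.22%

β_Jory = 0.154 × 24.71% / 21.86% = 0.1741
β_Fenwick = 0.799 × 48.98% / 21.86% = 1.7903
β_Paxton = 0.620 × 26.33% / 21.86% = 0.7468
β_Durant = 0.723 × 36.90% / 21.86% = 1.2204
β_Jessop = 0.250 × 47.28% / 21.86% = 0.5407
β_P = Σ w_i β_i = 0.12×0.1741 + 0.25×1.7903 + 0.16×0.7468 + 0.31×1.2204 + 0.16×0.5407 = 1.0528
MRP = 11.76% − 3.06% = 8.70%
E(R_P) = R_f + β_P × MRP = 3.06% + 1.0528 × 8.70% = 12.22%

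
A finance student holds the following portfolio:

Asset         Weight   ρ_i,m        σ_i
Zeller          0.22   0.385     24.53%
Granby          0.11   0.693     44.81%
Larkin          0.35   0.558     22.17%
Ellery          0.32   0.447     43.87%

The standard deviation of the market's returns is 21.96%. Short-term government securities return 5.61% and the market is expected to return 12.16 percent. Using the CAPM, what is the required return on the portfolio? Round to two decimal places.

10.41%

β_Zeller = 0.385 × 24.53% / 21.96% = 0.4301
β_Granby = 0.693 × 44.81% / 21.96% = 1.4141
β_Larkin = 0.558 × 22.17% / 21.96% = 0.5633
β_Ellery = 0.447 × 43.87% / 21.96% = 0.8930
β_P = Σ w_i β_i = 0.22×0.4301 + 0.11×1.4141 + 0.35×0.5633 + 0.32×0.8930 = 0.7331
MRP = 12.16% − 5.61% = 6.55%
E(R_P) = R_f + β_P × MRP = 5.61% + 0.7331 × 6.55% = 10.41%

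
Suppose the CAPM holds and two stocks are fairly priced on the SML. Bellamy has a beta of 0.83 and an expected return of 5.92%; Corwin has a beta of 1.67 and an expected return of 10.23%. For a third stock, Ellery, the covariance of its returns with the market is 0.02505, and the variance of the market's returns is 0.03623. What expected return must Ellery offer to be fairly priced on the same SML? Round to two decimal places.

5.21%

MRP = (10.23% − 5.92%) / (1.67 − 0.83) = 5.1310%
R_f = 5.92% − 0.83 × 5.1310% = 1.6613%
β_Ellery = Cov / Var(R_m) = 0.02505 / 0.03623 = 0.6914
E(R_Ellery) = R_f + β × MRP = 1.6613% + 0.6914 × 5.1310% = 5.21%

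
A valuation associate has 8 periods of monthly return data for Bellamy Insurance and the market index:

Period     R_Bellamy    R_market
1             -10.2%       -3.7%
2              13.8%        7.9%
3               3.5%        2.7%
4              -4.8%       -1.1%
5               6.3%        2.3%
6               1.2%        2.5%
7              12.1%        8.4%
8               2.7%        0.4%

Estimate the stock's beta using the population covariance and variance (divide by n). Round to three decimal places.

1.853

Mean R_i = (-10.2 + 13.8 + 3.5 − 4.8 + 6.3 + 1.2 + 12.1 + 2.7) / 8 = 3.0750%
Mean R_m = (-3.7 + 7.9 + 2.7 − 1.1 + 2.3 + 2.5 + 8.4 + 0.4) / 8 = 2.4250%
Σ(R_i − R̄_i)(R_m − R̄_m) = 222.0450  ⇒  Cov = 222.0450 / 8 = 27.7556
Σ(R_m − R̄_m)² = 119.8150  ⇒  Var(R_m) = 119.8150 / 8 = 14.9769
β = Cov / Var(R_m) = 27.7556 / 14.9769 = 1.8532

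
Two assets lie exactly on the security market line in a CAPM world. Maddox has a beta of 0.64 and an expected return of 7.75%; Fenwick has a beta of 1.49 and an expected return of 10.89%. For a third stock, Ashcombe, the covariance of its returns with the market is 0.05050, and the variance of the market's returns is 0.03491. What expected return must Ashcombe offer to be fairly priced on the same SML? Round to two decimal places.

MRP = (10.89% − 7.75%) / (1.49 − 0.64) = 3.6941%
R_f = 7.75% − 0.64 × 3.6941% = 5.3858%
β_Ashcombe = Cov / Var(R_m) = 0.05050 / 0.03491 = 1.4466
E(R_Ashcombe) = R_f + β × MRP = 5.3858% + 1.4466 × 3.6941% = 10.73%

10.73%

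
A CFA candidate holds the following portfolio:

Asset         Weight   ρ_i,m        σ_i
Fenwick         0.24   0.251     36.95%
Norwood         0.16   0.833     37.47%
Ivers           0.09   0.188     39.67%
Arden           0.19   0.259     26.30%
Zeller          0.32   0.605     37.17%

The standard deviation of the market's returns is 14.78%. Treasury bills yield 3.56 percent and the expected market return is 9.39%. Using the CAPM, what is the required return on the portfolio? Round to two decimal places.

β_Fenwick = 0.251 × 36.95% / 14.78% = 0.6275
β_Norwood = 0.833 × 37.47% / 14.78% = 2.1118
β_Ivers = 0.188 × 39.67% / 14.78% = 0.5046
β_Arden = 0.259 × 26.30% / 14.78% = 0.4609
β_Zeller = 0.605 × 37.17% / 14.78% = 1.5215
β_P = Σ w_i β_i = 0.24×0.6275 + 0.16×2.1118 + 0.09×0.5046 + 0.19×0.4609 + 0.32×1.5215 = 1.1084
MRP = 9.39% − 3.56% = 5.83%
E(R_P) = R_f + β_P × MRP = 3.56% + 1.1084 × 5.83% = 10.02%

10.02%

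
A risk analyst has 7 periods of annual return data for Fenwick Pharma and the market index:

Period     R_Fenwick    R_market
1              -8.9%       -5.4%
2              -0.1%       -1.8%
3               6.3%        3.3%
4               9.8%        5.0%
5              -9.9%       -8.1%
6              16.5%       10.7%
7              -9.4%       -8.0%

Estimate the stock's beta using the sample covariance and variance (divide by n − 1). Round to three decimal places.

Mean R_i = (-8.9 − 0.1 + 6.3 + 9.8 − 9.9 + 16.5 − 9.4) / 7 = 0.6143%
Mean R_m = (-5.4 − 1.8 + 3.3 + 5.0 − 8.1 + 10.7 − 8.0) / 7 = -0.6143%
Σ(R_i − R̄_i)(R_m − R̄_m) = 452.6114  ⇒  Cov = 452.6114 / 6 = 75.4352
Σ(R_m − R̄_m)² = 309.7486  ⇒  Var(R_m) = 309.7486 / 6 = 51.6248
β = Cov / Var(R_m) = 75.4352 / 51.6248 = 1.4612

1.461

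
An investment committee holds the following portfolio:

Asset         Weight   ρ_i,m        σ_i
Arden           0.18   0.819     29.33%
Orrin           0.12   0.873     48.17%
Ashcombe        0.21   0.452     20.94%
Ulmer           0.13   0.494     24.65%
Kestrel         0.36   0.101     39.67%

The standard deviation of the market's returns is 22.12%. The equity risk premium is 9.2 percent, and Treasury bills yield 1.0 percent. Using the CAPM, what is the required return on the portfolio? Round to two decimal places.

β_Arden = 0.819 × 29.33% / 22.12% = 1.0860
β_Orrin = 0.873 × 48.17% / 22.12% = 1.9011
β_Ashcombe = 0.452 × 20.94% / 22.12% = 0.4279
β_Ulmer = 0.494 × 24.65% / 22.12% = 0.5505
β_Kestrel = 0.101 × 39.67% / 22.12% = 0.1811
β_P = Σ w_i β_i = 0.18×1.0860 + 0.12×1.9011 + 0.21×0.4279 + 0.13×0.5505 + 0.36×0.1811 = 0.6502
E(R_P) = R_f + β_P × MRP = 1.0% + 0.6502 × 9.2% = 6.98%

6.98%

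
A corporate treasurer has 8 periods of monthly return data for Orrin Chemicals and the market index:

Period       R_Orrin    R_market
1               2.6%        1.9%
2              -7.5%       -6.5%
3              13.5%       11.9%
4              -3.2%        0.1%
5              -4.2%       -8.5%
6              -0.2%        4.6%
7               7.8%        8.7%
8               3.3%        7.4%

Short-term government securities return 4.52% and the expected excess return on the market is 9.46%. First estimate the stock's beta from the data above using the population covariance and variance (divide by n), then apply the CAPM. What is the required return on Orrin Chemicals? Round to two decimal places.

Mean R_i = (2.6 − 7.5 + 13.5 − 3.2 − 4.2 − 0.2 + 7.8 + 3.3) / 8 = 1.5125%
Mean R_m = (1.9 − 6.5 + 11.9 + 0.1 − 8.5 + 4.6 + 8.7 + 7.4) / 8 = 2.4500%
Σ(R_i − R̄_i)(R_m − R̄_m) = 311.4350  ⇒  Cov = 311.4350 / 8 = 38.9294
Σ(R_m − R̄_m)² = 363.3200  ⇒  Var(R_m) = 363.3200 / 8 = 45.4150
β = Cov / Var(R_m) = 38.9294 / 45.4150 = 0.8572
E(R) = R_f + β × MRP = 4.52% + 0.8572 × 9.46% = 12.63%

12.63%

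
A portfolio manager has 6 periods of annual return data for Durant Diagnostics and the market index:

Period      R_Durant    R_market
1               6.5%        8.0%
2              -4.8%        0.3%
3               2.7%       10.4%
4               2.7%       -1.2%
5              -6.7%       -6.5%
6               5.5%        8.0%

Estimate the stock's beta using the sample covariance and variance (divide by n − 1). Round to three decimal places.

0.656

Mean R_i = (6.5 − 4.8 + 2.7 + 2.7 − 6.7 + 5.5) / 6 = 0.9833%
Mean R_m = (8.0 + 0.3 + 10.4 − 1.2 − 6.5 + 8.0) / 6 = 3.1667%
Σ(R_i − R̄_i)(R_m − R̄_m) = 144.2667  ⇒  Cov = 144.2667 / 5 = 28.8533
Σ(R_m − R̄_m)² = 219.7733  ⇒  Var(R_m) = 219.7733 / 5 = 43.9547
β = Cov / Var(R_m) = 28.8533 / 43.9547 = 0.6564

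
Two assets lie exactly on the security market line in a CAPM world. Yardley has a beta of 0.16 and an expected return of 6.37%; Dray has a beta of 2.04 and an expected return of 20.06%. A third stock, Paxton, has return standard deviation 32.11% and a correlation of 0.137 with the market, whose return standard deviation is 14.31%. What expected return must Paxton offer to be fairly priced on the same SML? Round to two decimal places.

MRP = (20.06% − 6.37%) / (2.04 − 0.16) = 7.2819%
R_f = 6.37% − 0.16 × 7.2819% = 5.2049%
β_Paxton = ρ·σ_i/σ_m = 0.137 × 32.11 / 14.31 = 0.3074
E(R_Paxton) = R_f + β × MRP = 5.2049% + 0.3074 × 7.2819% = 7.44%

7.44%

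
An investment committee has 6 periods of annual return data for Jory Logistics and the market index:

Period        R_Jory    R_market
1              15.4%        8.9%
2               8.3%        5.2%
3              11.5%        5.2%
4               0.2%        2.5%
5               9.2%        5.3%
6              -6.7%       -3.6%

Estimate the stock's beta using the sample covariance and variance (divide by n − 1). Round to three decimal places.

1.863

Mean R_i = (15.4 + 8.3 + 11.5 + 0.2 + 9.2 − 6.7) / 6 = 6.3167%
Mean R_m = (8.9 + 5.2 + 5.2 + 2.5 + 5.3 − 3.6) / 6 = 3.9167%
Σ(R_i − R̄_i)(R_m − R̄_m) = 164.9583  ⇒  Cov = 164.9583 / 5 = 32.9917
Σ(R_m − R̄_m)² = 88.5483  ⇒  Var(R_m) = 88.5483 / 5 = 17.7097
β = Cov / Var(R_m) = 32.9917 / 17.7097 = 1.8629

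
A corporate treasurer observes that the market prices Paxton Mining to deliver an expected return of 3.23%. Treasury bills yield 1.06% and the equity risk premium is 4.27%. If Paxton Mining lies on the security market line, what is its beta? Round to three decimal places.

β = (E(R) − R_f) / MRP = (3.23% − 1.06%) / 4.27% = 2.17% / 4.27% = 0.508

0.508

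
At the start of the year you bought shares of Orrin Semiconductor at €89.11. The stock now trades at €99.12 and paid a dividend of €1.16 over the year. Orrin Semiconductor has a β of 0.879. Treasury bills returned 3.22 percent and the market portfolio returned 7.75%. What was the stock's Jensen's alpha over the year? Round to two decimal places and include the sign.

Realised HPR = (P1 + D1 − P0) / P0 = (99.12 + 1.16 − 89.11) / 89.11 = 11.17 / 89.11 = 12.5351%
MRP = 7.75% − 3.22% = 4.53%
CAPM required = R_f + β·MRP = 3.22% + 0.879 × 4.53% = 7.20187%
α = realised − required = 12.5351% − 7.20187% = +5.33%

+5.33%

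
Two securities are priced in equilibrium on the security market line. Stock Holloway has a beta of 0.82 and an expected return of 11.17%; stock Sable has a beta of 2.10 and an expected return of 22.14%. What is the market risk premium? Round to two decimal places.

8.57%

Both satisfy E(R) = R_f + β·MRP, so the slope of the SML is
MRP = (22.14% − 11.17%) / (2.10 − 0.82) = 10.97% / 1.28 = 8.5703%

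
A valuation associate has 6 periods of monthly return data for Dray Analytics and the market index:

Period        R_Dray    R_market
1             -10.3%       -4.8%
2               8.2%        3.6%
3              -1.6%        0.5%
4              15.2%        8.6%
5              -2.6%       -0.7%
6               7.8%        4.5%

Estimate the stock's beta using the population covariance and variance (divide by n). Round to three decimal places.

1.972

Mean R_i = (-10.3 + 8.2 − 1.6 + 15.2 − 2.6 + 7.8) / 6 = 2.7833%
Mean R_m = (-4.8 + 3.6 + 0.5 + 8.6 − 0.7 + 4.5) / 6 = 1.9500%
Σ(R_i − R̄_i)(R_m − R̄_m) = 213.2350  ⇒  Cov = 213.2350 / 6 = 35.5392
Σ(R_m − R̄_m)² = 108.1350  ⇒  Var(R_m) = 108.1350 / 6 = 18.0225
β = Cov / Var(R_m) = 35.5392 / 18.0225 = 1.9719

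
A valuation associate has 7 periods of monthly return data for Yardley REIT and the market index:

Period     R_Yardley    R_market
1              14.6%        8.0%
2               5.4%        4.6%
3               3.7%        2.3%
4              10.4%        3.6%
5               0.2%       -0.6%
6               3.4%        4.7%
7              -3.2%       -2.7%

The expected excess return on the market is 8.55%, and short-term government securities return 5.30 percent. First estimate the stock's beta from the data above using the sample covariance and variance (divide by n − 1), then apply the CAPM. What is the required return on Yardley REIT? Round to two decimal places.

Mean R_i = (14.6 + 5.4 + 3.7 + 10.4 + 0.2 + 3.4 − 3.2) / 7 = 4.9286%
Mean R_m = (8.0 + 4.6 + 2.3 + 3.6 − 0.6 + 4.7 − 2.7) / 7 = 2.8429%
Σ(R_i − R̄_i)(R_m − R̄_m) = 114.0114  ⇒  Cov = 114.0114 / 6 = 19.0019
Σ(R_m − R̄_m)² = 76.5771  ⇒  Var(R_m) = 76.5771 / 6 = 12.7629
β = Cov / Var(R_m) = 19.0019 / 12.7629 = 1.4888
E(R) = R_f + β × MRP = 5.30% + 1.4888 × 8.55% = 18.03%

18.03%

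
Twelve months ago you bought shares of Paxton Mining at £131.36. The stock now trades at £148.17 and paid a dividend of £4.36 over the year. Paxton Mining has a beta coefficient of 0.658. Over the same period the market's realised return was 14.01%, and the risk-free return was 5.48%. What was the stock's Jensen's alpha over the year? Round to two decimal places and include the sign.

Realised HPR = (P1 + D1 − P0) / P0 = (148.17 + 4.36 − 131.36) / 131.36 = 21.17 / 131.36 = 16.1160%
MRP = 14.01% − 5.48% = 8.53%
CAPM required = R_f + β·MRP = 5.48% + 0.658 × 8.53% = 11.09274%
α = realised − required = 16.1160% − 11.09274% = +5.02%

+5.02%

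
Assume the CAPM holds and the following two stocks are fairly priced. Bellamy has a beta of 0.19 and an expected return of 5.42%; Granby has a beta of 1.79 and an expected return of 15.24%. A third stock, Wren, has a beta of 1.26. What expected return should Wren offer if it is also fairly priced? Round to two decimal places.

11.99%

MRP (SML slope) = (15.24% − 5.42%) / (1.79 − 0.19) = 9.82% / 1.60 = 6.1375%
R_f (intercept) = 5.42% − 0.19 × 6.1375% = 4.2539%
E(R_Wren) = R_f + β × MRP = 4.2539% + 1.26 × 6.1375% = 11.99%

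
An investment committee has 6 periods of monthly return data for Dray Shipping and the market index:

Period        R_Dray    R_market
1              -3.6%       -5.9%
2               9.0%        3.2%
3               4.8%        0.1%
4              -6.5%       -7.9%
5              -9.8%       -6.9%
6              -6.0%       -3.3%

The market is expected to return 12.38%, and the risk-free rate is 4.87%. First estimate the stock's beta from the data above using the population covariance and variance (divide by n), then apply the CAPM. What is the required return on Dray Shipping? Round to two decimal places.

16.59%

Mean R_i = (-3.6 + 9.0 + 4.8 − 6.5 − 9.8 − 6.0) / 6 = -2.0167%
Mean R_m = (-5.9 + 3.2 + 0.1 − 7.9 − 6.9 − 3.3) / 6 = -3.4500%
Σ(R_i − R̄_i)(R_m − R̄_m) = 147.5450  ⇒  Cov = 147.5450 / 6 = 24.5908
Σ(R_m − R̄_m)² = 94.5550  ⇒  Var(R_m) = 94.5550 / 6 = 15.7592
β = Cov / Var(R_m) = 24.5908 / 15.7592 = 1.5604
MRP = 12.38% − 4.87% = 7.51%
E(R) = R_f + β × MRP = 4.87% + 1.5604 × 7.51% = 16.59%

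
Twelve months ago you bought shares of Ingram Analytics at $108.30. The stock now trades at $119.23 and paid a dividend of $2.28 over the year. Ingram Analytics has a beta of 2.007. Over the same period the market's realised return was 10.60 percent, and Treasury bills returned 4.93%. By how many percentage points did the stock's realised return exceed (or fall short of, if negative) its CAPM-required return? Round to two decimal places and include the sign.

Realised HPR = (P1 + D1 − P0) / P0 = (119.23 + 2.28 − 108.30) / 108.30 = 13.21 / 108.30 = 12.1976%
MRP = 10.60% − 4.93% = 5.67%
CAPM required = R_f + β·MRP = 4.93% + 2.007 × 5.67% = 16.30969%
α = realised − required = 12.1976% − 16.30969% = -4.11%

-4.11%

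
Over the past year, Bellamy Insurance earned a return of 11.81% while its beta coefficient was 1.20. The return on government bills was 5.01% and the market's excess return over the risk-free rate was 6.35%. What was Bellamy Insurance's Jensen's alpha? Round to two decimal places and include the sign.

-0.82%

CAPM benchmark = R_f + β(R_m − R_f) = 5.01% + 1.20 × 6.35% = 12.6300%
α = actual − benchmark = 11.81% − 12.6300% = -0.82%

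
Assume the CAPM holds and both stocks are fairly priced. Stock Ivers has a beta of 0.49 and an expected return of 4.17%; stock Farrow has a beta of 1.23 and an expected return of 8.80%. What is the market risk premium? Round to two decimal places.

6.26%

Both satisfy E(R) = R_f + β·MRP, so the slope of the SML is
MRP = (8.80% − 4.17%) / (1.23 − 0.49) = 4.63% / 0.74 = 6.2568%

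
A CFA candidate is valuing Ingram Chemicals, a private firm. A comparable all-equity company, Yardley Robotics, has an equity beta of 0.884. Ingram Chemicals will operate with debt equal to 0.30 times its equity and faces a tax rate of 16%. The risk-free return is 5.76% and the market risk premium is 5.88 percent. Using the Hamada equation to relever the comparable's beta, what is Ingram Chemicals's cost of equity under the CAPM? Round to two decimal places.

β_L = β_U × [1 + (1 − t)(D/E)] = 0.884 × [1 + (1 − 0.16) × 0.30]
    = 0.884 × [1 + 0.84 × 0.30] = 0.884 × 1.2520 = 1.1068
E(R) = R_f + β_L × MRP = 5.76% + 1.1068 × 5.88% = 12.27%

12.27%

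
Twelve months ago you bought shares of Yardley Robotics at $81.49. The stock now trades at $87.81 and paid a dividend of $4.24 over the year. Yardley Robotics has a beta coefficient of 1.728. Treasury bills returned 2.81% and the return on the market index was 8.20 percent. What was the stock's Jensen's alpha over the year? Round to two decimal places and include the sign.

Realised HPR = (P1 + D1 − P0) / P0 = (87.81 + 4.24 − 81.49) / 81.49 = 10.56 / 81.49 = 12.9586%
MRP = 8.20% − 2.81% = 5.39%
CAPM required = R_f + β·MRP = 2.81% + 1.728 × 5.39% = 12.12392%
α = realised − required = 12.9586% − 12.12392% = +0.83%

+0.83%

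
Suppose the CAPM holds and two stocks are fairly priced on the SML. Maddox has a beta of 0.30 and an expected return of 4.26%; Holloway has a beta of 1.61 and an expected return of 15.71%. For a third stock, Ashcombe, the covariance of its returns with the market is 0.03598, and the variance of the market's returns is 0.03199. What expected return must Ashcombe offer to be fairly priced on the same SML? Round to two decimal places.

11.47%

MRP = (15.71% − 4.26%) / (1.61 − 0.30) = 8.7405%
R_f = 4.26% − 0.30 × 8.7405% = 1.6379%
β_Ashcombe = Cov / Var(R_m) = 0.03598 / 0.03199 = 1.1247
E(R_Ashcombe) = R_f + β × MRP = 1.6379% + 1.1247 × 8.7405% = 11.47%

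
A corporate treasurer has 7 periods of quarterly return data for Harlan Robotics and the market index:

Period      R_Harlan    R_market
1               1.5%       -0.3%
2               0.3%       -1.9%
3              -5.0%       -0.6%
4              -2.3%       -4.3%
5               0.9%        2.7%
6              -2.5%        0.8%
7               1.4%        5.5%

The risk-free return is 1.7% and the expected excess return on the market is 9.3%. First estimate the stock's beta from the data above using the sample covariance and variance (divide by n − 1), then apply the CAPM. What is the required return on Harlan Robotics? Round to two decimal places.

5.03%

Mean R_i = (1.5 + 0.3 − 5.0 − 2.3 + 0.9 − 2.5 + 1.4) / 7 = -0.8143%
Mean R_m = (-0.3 − 1.9 − 0.6 − 4.3 + 2.7 + 0.8 + 5.5) / 7 = 0.2714%
Σ(R_i − R̄_i)(R_m − R̄_m) = 21.5471  ⇒  Cov = 21.5471 / 6 = 3.5912
Σ(R_m − R̄_m)² = 60.2143  ⇒  Var(R_m) = 60.2143 / 6 = 10.0357
β = Cov / Var(R_m) = 3.5912 / 10.0357 = 0.3578
E(R) = R_f + β × MRP = 1.7% + 0.3578 × 9.3% = 5.03%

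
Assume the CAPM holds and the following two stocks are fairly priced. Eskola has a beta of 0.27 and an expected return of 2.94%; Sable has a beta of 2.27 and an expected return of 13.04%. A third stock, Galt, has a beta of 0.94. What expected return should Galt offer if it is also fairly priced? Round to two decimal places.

6.32%

MRP (SML slope) = (13.04% − 2.94%) / (2.27 − 0.27) = 10.10% / 2.00 = 5.0500%
R_f (intercept) = 2.94% − 0.27 × 5.0500% = 1.5765%
E(R_Galt) = R_f + β × MRP = 1.5765% + 0.94 × 5.0500% = 6.32%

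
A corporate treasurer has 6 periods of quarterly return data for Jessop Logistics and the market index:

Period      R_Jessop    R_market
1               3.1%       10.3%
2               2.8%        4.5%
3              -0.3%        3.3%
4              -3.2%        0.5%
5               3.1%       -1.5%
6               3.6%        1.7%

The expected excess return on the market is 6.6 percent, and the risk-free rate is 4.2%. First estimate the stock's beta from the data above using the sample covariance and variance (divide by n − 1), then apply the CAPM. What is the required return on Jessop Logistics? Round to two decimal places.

5.37%

Mean R_i = (3.1 + 2.8 − 0.3 − 3.2 + 3.1 + 3.6) / 6 = 1.5167%
Mean R_m = (10.3 + 4.5 + 3.3 + 0.5 − 1.5 + 1.7) / 6 = 3.1333%
Σ(R_i − R̄_i)(R_m − R̄_m) = 14.8967  ⇒  Cov = 14.8967 / 5 = 2.9793
Σ(R_m − R̄_m)² = 83.7133  ⇒  Var(R_m) = 83.7133 / 5 = 16.7427
β = Cov / Var(R_m) = 2.9793 / 16.7427 = 0.1779
E(R) = R_f + β × MRP = 4.2% + 0.1779 × 6.6% = 5.37%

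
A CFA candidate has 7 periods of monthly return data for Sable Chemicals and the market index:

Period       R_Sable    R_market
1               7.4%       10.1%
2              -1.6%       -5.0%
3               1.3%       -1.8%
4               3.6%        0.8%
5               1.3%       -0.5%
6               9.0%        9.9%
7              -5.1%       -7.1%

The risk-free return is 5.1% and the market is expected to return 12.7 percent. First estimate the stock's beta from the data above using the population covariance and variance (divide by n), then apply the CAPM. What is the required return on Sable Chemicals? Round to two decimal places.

10.47%

Mean R_i = (7.4 − 1.6 + 1.3 + 3.6 + 1.3 + 9.0 − 5.1) / 7 = 2.2714%
Mean R_m = (10.1 − 5.0 − 1.8 + 0.8 − 0.5 + 9.9 − 7.1) / 7 = 0.9143%
Σ(R_i − R̄_i)(R_m − R̄_m) = 193.4029  ⇒  Cov = 193.4029 / 7 = 27.6290
Σ(R_m − R̄_m)² = 273.7086  ⇒  Var(R_m) = 273.7086 / 7 = 39.1012
β = Cov / Var(R_m) = 27.6290 / 39.1012 = 0.7066
MRP = 12.7% − 5.1% = 7.60%
E(R) = R_f + β × MRP = 5.1% + 0.7066 × 7.6% = 10.47%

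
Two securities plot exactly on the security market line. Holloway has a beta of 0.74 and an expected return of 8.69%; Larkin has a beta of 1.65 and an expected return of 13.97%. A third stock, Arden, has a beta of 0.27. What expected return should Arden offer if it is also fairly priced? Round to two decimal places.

MRP (SML slope) = (13.97% − 8.69%) / (1.65 − 0.74) = 5.28% / 0.91 = 5.8022%
R_f (intercept) = 8.69% − 0.74 × 5.8022% = 4.3964%
E(R_Arden) = R_f + β × MRP = 4.3964% + 0.27 × 5.8022% = 5.96%

5.96%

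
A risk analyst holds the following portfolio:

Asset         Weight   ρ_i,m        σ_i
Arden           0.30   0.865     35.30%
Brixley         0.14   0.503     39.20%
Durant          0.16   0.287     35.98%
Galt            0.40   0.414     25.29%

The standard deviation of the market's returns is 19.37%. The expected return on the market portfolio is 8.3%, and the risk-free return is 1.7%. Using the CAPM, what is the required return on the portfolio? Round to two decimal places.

β_Arden = 0.865 × 35.30% / 19.37% = 1.5764
β_Brixley = 0.503 × 39.20% / 19.37% = 1.0179
β_Durant = 0.287 × 35.98% / 19.37% = 0.5331
β_Galt = 0.414 × 25.29% / 19.37% = 0.5405
β_P = Σ w_i β_i = 0.30×1.5764 + 0.14×1.0179 + 0.16×0.5331 + 0.40×0.5405 = 0.9169
MRP = 8.3% − 1.7% = 6.60%
E(R_P) = R_f + β_P × MRP = 1.7% + 0.9169 × 6.6% = 7.75%

7.75%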